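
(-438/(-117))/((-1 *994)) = -73/19383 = -0.00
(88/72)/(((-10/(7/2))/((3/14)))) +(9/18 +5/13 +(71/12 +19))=13369/520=25.71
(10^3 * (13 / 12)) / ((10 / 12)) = 1300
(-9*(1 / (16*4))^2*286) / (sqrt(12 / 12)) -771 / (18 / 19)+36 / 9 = -4979477 / 6144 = -810.46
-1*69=-69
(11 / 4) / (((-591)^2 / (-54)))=-33 / 77618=-0.00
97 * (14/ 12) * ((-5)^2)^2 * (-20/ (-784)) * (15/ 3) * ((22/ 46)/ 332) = 16671875/ 1282848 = 13.00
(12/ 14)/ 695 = 6/ 4865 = 0.00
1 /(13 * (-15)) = -1 /195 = -0.01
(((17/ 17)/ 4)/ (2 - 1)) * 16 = 4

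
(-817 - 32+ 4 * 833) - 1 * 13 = 2470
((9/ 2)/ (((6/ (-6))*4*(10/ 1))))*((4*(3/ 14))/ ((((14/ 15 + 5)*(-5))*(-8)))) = -0.00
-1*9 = -9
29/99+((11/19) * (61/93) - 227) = -13197373/58311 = -226.33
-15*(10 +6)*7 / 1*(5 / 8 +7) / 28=-915 / 2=-457.50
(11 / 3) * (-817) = -8987 / 3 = -2995.67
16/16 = 1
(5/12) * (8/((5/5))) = 10/3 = 3.33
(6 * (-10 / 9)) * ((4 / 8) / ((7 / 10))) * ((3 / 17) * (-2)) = 200 / 119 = 1.68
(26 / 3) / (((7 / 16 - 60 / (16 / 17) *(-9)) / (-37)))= -15392 / 27561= -0.56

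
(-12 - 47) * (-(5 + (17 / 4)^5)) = 84073643 / 1024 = 82103.17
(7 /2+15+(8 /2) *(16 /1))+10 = 185 /2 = 92.50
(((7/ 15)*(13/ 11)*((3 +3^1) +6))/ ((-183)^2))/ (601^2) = 364/ 665294315895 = 0.00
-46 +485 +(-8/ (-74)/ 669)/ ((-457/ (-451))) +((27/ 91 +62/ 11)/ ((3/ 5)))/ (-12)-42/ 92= 1367990860181107/ 3125267541396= 437.72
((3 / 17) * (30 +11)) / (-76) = -123 / 1292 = -0.10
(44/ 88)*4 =2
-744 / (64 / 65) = -755.62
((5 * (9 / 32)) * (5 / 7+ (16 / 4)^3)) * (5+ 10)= 305775 / 224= 1365.07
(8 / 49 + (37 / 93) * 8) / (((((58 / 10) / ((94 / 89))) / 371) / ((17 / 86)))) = 44.69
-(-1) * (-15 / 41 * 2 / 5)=-0.15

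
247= 247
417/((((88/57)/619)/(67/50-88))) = -63751476663/4400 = -14488971.97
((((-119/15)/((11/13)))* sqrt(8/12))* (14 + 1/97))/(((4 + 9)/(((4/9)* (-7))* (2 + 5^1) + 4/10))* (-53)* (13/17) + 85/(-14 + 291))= -81400612202* sqrt(6)/46389505525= -4.30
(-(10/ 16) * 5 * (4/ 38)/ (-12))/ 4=25/ 3648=0.01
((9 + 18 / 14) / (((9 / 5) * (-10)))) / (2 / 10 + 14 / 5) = -4 / 21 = -0.19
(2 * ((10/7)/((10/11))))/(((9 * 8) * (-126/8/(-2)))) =22/3969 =0.01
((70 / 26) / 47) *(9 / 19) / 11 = 315 / 127699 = 0.00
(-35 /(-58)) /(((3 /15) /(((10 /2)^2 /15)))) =875 /174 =5.03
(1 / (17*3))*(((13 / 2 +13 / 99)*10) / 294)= 6565 / 1484406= 0.00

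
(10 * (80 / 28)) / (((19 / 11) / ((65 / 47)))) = 143000 / 6251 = 22.88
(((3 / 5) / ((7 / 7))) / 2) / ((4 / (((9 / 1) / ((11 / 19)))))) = 513 / 440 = 1.17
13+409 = 422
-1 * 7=-7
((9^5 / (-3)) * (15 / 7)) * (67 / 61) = -46326.50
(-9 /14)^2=0.41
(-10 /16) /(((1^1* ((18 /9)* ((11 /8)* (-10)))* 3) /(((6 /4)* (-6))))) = -3 /44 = -0.07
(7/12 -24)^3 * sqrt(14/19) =-22188041 * sqrt(266)/32832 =-11022.05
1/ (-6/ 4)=-2/ 3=-0.67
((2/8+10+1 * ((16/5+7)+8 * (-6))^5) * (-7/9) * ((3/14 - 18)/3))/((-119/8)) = 80065799908693/3346875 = 23922554.59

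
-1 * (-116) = 116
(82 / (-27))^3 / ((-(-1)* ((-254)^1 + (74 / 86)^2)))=1019479432 / 9217096191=0.11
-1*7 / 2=-3.50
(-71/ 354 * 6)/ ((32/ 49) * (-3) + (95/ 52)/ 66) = 11939928/ 19164203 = 0.62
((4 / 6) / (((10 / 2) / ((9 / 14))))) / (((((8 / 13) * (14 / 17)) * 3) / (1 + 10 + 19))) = 663 / 392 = 1.69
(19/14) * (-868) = -1178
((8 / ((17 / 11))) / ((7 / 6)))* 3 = 1584 / 119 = 13.31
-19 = -19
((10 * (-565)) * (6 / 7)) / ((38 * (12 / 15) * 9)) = -17.70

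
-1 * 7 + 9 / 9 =-6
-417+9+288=-120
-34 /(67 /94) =-47.70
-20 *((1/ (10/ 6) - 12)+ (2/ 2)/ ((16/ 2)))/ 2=451/ 4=112.75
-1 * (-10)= 10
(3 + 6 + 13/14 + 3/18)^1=212/21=10.10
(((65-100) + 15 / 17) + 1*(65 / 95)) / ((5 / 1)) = -10799 / 1615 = -6.69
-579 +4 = -575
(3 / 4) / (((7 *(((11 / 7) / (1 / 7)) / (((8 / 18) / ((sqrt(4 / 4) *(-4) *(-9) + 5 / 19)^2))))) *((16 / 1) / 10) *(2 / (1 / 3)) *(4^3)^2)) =1805 / 21560141611008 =0.00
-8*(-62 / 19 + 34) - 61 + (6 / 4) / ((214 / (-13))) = -2496409 / 8132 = -306.99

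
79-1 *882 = -803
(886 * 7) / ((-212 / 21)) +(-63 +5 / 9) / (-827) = -484636031 / 788958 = -614.27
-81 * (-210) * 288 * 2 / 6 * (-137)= -223715520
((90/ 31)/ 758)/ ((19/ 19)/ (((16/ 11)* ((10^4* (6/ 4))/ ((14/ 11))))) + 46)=5400000/ 64854562243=0.00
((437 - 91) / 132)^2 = 29929 / 4356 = 6.87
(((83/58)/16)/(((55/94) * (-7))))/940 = -83/3572800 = -0.00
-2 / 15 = -0.13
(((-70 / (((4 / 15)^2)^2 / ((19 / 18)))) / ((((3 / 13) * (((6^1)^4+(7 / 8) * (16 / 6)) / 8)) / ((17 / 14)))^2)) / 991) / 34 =-3232125 / 7089946976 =-0.00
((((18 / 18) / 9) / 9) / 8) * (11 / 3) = 11 / 1944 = 0.01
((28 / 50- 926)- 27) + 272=-17011 / 25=-680.44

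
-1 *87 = -87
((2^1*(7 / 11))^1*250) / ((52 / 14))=12250 / 143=85.66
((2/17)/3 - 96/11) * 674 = -3285076/561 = -5855.75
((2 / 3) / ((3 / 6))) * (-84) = -112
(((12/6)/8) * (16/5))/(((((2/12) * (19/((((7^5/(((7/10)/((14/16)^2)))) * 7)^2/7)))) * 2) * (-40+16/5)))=-7266675780525/894976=-8119408.54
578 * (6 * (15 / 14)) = 26010 / 7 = 3715.71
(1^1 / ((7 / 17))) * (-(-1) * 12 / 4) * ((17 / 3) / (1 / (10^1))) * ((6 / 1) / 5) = 3468 / 7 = 495.43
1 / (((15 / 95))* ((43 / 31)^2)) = 18259 / 5547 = 3.29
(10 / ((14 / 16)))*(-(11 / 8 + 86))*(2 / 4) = -3495 / 7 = -499.29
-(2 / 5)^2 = -4 / 25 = -0.16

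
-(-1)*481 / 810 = 481 / 810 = 0.59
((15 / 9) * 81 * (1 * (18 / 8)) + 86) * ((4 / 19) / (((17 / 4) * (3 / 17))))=109.40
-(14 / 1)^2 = -196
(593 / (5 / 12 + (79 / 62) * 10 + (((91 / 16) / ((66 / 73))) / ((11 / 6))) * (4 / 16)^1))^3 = 77894888259756753784406016 / 1028624559658581600359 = 75727.23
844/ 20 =42.20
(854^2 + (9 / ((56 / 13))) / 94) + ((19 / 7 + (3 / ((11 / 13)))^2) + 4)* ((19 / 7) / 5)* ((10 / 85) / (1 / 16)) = 276404879520439 / 378981680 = 729335.73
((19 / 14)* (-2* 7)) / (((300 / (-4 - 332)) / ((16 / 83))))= 8512 / 2075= 4.10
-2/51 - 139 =-7091/51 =-139.04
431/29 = 14.86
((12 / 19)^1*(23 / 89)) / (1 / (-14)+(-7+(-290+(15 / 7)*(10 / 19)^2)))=-10488 / 19051073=-0.00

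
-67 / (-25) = 67 / 25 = 2.68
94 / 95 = 0.99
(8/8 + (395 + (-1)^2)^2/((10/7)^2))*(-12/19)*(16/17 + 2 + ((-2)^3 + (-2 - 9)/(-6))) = 1264031818/8075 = 156536.45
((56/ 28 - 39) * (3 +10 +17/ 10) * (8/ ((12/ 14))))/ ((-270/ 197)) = 3703.89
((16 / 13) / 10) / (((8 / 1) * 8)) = 1 / 520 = 0.00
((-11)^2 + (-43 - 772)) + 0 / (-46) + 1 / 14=-9715 / 14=-693.93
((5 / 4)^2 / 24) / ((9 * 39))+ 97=13074073 / 134784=97.00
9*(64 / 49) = 576 / 49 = 11.76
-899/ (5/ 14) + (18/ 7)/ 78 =-1145311/ 455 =-2517.17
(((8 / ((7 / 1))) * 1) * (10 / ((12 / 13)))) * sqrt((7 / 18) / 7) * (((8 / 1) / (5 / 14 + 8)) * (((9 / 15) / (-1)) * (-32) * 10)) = 10240 * sqrt(2) / 27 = 536.35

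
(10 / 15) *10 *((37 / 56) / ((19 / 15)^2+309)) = 13875 / 978404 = 0.01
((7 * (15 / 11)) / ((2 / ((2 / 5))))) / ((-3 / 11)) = -7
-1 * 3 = -3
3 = 3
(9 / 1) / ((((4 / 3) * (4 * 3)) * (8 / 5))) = 0.35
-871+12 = -859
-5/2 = -2.50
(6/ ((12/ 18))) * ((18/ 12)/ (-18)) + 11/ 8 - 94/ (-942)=2731/ 3768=0.72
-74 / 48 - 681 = -16381 / 24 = -682.54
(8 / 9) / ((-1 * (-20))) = 0.04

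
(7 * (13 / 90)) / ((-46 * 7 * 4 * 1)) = -13 / 16560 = -0.00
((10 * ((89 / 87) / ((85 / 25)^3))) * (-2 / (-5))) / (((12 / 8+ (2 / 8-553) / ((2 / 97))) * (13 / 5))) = -356000 / 238328259273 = -0.00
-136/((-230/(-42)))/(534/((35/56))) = -119/4094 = -0.03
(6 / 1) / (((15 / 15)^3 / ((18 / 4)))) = 27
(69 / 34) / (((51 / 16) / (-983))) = -180872 / 289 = -625.85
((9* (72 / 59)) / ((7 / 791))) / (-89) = -73224 / 5251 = -13.94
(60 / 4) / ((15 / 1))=1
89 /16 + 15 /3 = 169 /16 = 10.56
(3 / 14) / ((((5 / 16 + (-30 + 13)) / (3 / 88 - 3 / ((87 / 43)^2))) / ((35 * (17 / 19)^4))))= 64788492515 / 321895085457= 0.20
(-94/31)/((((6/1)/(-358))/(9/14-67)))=-7815677/651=-12005.65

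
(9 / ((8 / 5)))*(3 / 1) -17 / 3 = 269 / 24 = 11.21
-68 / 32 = -17 / 8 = -2.12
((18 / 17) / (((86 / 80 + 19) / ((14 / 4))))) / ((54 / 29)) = 4060 / 40953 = 0.10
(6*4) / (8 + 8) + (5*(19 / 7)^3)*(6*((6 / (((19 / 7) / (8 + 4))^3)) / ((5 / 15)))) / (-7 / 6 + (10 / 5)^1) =2239491 / 2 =1119745.50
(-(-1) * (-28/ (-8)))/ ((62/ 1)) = 7/ 124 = 0.06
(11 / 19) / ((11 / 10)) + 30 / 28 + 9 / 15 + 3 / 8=13687 / 5320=2.57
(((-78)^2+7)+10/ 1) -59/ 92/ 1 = 561233/ 92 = 6100.36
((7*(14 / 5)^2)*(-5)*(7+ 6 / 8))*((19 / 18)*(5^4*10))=-126266875 / 9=-14029652.78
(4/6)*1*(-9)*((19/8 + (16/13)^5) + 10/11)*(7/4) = -4191145665/65347568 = -64.14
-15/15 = -1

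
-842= -842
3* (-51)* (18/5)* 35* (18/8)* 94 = -4077297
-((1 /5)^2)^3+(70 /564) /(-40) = -0.00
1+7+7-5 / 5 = 14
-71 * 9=-639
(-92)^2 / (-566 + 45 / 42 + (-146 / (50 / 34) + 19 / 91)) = -38511200 / 3021199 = -12.75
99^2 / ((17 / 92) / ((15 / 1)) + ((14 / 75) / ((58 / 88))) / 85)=166700308500 / 266197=626229.10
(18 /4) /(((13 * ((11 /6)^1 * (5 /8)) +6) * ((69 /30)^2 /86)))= 1857600 /530587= 3.50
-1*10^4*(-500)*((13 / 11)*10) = 59090909.09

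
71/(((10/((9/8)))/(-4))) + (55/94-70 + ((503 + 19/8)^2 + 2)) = 3839780067/15040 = 255304.53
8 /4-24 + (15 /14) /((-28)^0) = -293 /14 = -20.93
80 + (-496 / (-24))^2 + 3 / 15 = 22829 / 45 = 507.31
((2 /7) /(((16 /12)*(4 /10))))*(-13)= -195 /28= -6.96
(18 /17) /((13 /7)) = 0.57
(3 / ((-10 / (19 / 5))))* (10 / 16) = -57 / 80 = -0.71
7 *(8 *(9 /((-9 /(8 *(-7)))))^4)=550731776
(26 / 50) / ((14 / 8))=52 / 175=0.30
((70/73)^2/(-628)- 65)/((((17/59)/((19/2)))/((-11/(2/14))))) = 2347117621695/14223101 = 165021.51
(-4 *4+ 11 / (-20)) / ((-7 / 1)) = 331 / 140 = 2.36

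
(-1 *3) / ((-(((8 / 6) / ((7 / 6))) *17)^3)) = 1029 / 2515456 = 0.00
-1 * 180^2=-32400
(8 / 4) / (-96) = -1 / 48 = -0.02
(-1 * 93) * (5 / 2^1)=-465 / 2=-232.50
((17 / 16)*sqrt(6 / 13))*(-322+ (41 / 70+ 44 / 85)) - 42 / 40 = -232.68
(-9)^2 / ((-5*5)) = -81 / 25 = -3.24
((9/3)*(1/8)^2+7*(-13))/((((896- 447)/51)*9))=-98957/86208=-1.15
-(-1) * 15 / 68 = 15 / 68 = 0.22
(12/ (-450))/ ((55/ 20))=-8/ 825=-0.01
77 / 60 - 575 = -573.72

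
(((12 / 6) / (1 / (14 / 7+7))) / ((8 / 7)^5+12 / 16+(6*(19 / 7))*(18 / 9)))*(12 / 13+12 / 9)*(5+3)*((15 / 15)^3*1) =283971072 / 30825665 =9.21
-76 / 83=-0.92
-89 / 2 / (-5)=89 / 10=8.90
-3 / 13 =-0.23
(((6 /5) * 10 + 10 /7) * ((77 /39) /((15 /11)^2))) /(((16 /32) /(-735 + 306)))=-2752508 /225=-12233.37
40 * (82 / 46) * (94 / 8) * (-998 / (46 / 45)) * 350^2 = -53006711625000 / 529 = -100201723298.68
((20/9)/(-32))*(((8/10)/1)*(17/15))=-17/270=-0.06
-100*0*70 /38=0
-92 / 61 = -1.51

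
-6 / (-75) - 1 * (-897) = 22427 / 25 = 897.08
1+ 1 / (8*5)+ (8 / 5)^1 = 21 / 8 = 2.62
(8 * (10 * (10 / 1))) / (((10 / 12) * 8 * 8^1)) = 15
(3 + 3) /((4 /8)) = 12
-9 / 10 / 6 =-3 / 20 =-0.15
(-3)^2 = 9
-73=-73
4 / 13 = 0.31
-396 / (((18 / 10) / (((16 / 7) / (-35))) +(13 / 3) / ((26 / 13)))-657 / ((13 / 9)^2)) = 3212352 / 2760427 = 1.16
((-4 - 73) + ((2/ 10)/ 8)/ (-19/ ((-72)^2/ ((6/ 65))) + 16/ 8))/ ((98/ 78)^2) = -13150220733/ 269634701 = -48.77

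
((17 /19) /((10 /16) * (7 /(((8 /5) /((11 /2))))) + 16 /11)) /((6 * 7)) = 11968 /9265977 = 0.00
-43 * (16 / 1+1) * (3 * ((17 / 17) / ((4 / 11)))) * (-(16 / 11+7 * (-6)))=-489039 / 2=-244519.50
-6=-6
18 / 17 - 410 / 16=-3341 / 136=-24.57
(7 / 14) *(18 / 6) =3 / 2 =1.50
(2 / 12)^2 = 1 / 36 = 0.03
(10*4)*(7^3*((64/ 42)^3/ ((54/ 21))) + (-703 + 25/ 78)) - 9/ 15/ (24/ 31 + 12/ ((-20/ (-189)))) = -171972583109/ 18634941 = -9228.50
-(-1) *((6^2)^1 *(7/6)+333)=375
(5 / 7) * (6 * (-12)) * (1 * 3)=-1080 / 7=-154.29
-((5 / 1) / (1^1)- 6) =1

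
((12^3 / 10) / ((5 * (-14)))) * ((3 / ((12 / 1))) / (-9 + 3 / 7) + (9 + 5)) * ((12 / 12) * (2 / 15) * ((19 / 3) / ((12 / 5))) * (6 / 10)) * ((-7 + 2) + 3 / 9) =63707 / 1875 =33.98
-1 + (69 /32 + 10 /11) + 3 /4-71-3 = -25057 /352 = -71.18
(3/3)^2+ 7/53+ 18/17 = 1974/901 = 2.19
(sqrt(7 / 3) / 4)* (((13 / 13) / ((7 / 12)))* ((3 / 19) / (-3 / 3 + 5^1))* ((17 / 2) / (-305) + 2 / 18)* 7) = 457* sqrt(21) / 139080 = 0.02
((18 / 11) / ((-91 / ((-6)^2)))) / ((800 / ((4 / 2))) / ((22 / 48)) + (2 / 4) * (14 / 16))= -10368 / 13984607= -0.00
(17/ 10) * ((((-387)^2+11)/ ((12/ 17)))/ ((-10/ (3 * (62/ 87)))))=-67093951/ 870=-77119.48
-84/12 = -7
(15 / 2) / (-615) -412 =-33785 / 82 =-412.01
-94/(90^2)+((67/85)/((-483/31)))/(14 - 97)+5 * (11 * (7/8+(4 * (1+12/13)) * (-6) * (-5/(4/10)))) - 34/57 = 28886527459051289/909002039400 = 31778.29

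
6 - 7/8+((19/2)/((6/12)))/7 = 439/56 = 7.84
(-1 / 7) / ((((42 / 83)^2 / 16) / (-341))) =9396596 / 3087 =3043.92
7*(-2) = -14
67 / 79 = 0.85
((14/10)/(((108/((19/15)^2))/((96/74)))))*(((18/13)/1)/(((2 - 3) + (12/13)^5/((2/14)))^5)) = 10973260373888274286190571817976/201279044872845334410860474911222875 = 0.00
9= 9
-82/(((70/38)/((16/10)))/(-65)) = 162032/35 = 4629.49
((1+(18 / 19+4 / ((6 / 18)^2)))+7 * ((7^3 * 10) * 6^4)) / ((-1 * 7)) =-84460423 / 19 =-4445285.42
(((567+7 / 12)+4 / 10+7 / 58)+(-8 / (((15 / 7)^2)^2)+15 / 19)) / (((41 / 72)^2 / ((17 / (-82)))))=-8626939638248 / 23734669375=-363.47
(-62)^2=3844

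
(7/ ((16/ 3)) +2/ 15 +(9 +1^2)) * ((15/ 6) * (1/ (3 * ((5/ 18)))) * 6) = 8241/ 40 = 206.02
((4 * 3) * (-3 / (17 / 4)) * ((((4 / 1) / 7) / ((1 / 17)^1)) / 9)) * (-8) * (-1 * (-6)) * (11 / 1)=33792 / 7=4827.43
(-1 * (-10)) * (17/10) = 17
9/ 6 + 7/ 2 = 5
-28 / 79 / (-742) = 2 / 4187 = 0.00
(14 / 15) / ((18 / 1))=0.05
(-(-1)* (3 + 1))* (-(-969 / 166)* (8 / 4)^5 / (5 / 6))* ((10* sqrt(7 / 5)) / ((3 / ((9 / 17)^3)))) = 10637568* sqrt(35) / 119935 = 524.72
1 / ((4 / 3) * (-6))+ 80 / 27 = 613 / 216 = 2.84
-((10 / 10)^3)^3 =-1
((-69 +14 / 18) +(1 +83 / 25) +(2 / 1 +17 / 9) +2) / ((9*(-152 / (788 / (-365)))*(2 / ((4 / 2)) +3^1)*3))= -45113 / 5913000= -0.01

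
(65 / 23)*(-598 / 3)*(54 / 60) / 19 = -507 / 19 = -26.68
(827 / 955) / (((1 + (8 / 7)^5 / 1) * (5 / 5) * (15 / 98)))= 1362140122 / 710161875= 1.92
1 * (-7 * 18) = -126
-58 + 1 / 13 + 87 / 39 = -724 / 13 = -55.69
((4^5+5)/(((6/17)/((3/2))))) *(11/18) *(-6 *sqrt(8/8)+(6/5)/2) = -577269/40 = -14431.72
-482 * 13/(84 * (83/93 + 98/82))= -3982043/111440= -35.73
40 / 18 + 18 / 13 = 422 / 117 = 3.61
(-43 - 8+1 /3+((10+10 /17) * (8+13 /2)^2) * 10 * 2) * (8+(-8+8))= 18144928 /51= 355782.90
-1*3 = -3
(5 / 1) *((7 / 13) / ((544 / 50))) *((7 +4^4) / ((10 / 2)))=46025 / 3536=13.02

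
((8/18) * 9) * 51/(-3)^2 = 68/3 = 22.67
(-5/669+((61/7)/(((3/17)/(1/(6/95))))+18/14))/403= 709831/365274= 1.94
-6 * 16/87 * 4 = -128/29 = -4.41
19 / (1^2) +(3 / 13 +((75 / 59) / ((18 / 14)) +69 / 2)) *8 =701243 / 2301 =304.76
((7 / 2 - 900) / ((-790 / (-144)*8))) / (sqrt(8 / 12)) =-16137*sqrt(6) / 1580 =-25.02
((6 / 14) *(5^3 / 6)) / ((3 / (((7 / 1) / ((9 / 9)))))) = 20.83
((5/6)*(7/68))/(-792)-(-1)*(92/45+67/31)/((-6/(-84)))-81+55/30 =-20.29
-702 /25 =-28.08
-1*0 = 0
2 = 2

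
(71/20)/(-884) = -71/17680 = -0.00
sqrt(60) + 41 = 2 * sqrt(15) + 41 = 48.75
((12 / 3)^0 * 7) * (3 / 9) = 7 / 3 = 2.33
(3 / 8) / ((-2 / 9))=-27 / 16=-1.69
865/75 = 173/15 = 11.53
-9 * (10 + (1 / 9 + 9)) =-172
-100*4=-400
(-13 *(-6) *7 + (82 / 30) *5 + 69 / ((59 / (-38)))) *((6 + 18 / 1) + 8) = 2918240 / 177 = 16487.23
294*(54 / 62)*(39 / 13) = 23814 / 31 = 768.19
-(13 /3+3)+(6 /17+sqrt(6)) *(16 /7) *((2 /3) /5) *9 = 0.35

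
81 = 81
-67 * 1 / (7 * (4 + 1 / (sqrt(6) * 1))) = -1608 / 665 + 67 * sqrt(6) / 665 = -2.17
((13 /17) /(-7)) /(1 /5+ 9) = -65 /5474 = -0.01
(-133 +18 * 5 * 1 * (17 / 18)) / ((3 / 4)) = -64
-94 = -94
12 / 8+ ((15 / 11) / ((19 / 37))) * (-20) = -21573 / 418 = -51.61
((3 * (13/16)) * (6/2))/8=117/128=0.91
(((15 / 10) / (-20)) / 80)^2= 0.00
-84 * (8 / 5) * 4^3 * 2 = -86016 / 5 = -17203.20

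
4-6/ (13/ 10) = -8/ 13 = -0.62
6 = 6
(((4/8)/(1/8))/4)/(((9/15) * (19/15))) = 1.32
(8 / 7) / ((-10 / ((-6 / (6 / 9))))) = 36 / 35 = 1.03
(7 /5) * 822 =5754 /5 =1150.80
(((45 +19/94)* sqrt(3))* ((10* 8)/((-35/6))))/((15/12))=-116544* sqrt(3)/235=-858.98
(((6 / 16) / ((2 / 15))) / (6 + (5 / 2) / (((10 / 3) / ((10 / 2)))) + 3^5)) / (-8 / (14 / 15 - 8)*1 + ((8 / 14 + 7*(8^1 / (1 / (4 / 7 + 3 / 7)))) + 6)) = 1855 / 10619544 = 0.00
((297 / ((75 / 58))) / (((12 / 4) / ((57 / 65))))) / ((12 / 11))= 200013 / 3250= 61.54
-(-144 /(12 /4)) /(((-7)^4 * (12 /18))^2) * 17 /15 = 612 /28824005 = 0.00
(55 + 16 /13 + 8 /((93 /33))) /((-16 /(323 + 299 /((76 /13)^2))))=-45614641095 /37243648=-1224.76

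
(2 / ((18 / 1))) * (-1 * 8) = -8 / 9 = -0.89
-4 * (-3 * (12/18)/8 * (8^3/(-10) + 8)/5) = -216/25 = -8.64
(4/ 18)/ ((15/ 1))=0.01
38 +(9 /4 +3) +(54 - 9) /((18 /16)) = 333 /4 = 83.25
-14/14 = -1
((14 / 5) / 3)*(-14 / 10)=-98 / 75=-1.31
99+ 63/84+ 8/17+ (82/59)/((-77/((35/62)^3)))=32939846865/328684103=100.22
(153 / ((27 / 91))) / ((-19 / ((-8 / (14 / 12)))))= 3536 / 19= 186.11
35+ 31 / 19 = 696 / 19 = 36.63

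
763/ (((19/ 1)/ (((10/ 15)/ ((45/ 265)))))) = 80878/ 513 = 157.66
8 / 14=4 / 7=0.57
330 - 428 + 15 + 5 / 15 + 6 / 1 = -230 / 3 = -76.67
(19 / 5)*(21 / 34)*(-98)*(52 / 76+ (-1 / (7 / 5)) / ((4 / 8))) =14553 / 85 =171.21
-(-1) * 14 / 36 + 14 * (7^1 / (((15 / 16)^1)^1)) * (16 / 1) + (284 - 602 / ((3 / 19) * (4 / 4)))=-167017 / 90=-1855.74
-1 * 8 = -8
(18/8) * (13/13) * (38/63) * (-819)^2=1820637/2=910318.50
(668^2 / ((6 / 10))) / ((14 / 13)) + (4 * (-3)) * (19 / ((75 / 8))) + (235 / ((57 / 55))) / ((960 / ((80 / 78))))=6447488883763 / 9336600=690560.68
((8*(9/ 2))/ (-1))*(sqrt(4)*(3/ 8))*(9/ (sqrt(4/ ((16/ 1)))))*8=-3888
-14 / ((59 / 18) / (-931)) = 234612 / 59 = 3976.47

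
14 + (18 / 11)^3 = 24466 / 1331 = 18.38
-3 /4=-0.75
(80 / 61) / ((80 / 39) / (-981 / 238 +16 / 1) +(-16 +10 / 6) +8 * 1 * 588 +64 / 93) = 273427440 / 977920688273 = 0.00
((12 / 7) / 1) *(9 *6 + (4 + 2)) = 720 / 7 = 102.86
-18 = -18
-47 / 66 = -0.71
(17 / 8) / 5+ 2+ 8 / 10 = 129 / 40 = 3.22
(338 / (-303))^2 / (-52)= -2197 / 91809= -0.02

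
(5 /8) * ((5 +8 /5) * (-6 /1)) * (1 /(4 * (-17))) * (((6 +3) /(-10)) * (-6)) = 2673 /1360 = 1.97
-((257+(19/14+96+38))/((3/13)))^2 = -566582809/196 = -2890728.62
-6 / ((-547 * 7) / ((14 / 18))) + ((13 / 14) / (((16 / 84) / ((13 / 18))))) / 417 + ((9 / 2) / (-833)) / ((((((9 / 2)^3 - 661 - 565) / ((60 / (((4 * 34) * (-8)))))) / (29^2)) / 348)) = -94545997283987 / 1407656070536688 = -0.07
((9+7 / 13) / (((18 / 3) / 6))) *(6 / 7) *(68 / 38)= 25296 / 1729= 14.63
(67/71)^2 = 4489/5041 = 0.89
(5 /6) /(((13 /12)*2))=5 /13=0.38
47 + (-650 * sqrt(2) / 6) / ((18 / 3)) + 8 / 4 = 49 - 325 * sqrt(2) / 18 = 23.47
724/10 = 362/5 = 72.40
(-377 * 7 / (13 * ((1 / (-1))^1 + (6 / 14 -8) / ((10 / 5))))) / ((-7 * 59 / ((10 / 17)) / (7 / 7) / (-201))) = 12.14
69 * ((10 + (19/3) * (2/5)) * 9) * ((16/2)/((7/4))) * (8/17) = 9962496/595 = 16743.69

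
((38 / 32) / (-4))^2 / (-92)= -361 / 376832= -0.00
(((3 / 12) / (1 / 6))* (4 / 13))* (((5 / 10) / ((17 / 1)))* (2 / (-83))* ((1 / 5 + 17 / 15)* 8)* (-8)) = 512 / 18343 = 0.03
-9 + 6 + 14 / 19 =-43 / 19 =-2.26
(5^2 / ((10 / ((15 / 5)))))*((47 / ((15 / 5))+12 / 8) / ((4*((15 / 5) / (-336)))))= -3605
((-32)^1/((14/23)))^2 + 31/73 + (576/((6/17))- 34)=15603517/3577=4362.18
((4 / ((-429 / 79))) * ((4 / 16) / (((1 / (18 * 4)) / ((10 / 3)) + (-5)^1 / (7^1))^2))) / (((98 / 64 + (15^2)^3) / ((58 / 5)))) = -27588771840 / 74184729224205743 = -0.00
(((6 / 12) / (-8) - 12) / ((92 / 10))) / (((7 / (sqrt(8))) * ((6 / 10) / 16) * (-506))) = 4825 * sqrt(2) / 244398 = 0.03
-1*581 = -581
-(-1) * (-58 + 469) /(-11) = -411 /11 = -37.36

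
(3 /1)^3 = 27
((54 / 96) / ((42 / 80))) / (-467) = -15 / 6538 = -0.00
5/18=0.28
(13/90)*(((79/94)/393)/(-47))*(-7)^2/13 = -3871/156264660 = -0.00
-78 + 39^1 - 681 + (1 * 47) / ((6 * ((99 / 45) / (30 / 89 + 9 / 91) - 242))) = -547672985 / 760622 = -720.03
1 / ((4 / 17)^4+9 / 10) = 835210 / 754249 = 1.11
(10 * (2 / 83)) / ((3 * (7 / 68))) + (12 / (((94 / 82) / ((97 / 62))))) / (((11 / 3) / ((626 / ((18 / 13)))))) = 56433688438 / 27935061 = 2020.17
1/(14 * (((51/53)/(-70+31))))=-689/238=-2.89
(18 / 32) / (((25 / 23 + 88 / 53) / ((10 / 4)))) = 54855 / 107168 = 0.51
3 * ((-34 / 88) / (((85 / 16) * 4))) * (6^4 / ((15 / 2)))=-2592 / 275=-9.43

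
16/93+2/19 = 490/1767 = 0.28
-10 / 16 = -5 / 8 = -0.62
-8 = -8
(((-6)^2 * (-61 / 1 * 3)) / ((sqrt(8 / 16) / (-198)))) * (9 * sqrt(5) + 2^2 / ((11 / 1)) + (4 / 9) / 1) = 1054080 * sqrt(2) + 11739816 * sqrt(10) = 38615252.10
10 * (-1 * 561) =-5610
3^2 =9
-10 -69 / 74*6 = -15.59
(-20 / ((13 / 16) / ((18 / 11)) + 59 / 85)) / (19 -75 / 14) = -6854400 / 5567077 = -1.23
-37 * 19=-703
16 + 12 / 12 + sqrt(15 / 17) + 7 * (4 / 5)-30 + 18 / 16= -5.34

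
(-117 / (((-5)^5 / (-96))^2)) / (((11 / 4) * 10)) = -2156544 / 537109375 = -0.00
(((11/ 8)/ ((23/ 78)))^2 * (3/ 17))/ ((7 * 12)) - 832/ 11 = -75.59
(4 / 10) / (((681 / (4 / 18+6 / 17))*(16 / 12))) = 44 / 173655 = 0.00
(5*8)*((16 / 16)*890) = 35600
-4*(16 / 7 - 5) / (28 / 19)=7.37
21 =21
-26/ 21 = -1.24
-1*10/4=-5/2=-2.50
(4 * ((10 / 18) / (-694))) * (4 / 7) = -40 / 21861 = -0.00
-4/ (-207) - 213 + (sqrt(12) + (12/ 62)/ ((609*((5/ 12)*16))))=-2774394289/ 13026510 + 2*sqrt(3)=-209.52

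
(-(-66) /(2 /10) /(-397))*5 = -1650 /397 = -4.16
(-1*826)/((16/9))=-3717/8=-464.62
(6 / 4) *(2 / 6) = 1 / 2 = 0.50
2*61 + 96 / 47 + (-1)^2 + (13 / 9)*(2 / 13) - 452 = -138209 / 423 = -326.74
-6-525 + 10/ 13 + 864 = 4339/ 13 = 333.77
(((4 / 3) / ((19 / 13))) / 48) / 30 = 13 / 20520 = 0.00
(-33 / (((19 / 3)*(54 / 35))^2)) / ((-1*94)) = 13475 / 3664872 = 0.00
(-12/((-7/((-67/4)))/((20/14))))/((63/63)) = -2010/49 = -41.02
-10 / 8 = -5 / 4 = -1.25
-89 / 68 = -1.31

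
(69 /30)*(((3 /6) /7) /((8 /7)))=23 /160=0.14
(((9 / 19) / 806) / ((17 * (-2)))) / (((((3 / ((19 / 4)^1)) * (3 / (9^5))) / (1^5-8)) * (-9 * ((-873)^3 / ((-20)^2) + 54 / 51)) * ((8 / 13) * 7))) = 18225 / 311673980408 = 0.00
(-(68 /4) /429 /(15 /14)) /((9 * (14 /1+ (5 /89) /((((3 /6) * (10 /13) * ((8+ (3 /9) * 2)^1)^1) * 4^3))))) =-2711296 /9236921265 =-0.00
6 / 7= 0.86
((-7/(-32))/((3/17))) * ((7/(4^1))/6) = 833/2304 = 0.36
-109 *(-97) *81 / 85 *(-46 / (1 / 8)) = -315159984 / 85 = -3707764.52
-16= -16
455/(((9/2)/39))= 11830/3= 3943.33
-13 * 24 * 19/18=-988/3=-329.33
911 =911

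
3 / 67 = 0.04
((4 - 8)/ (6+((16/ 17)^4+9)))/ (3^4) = -334084/ 106786431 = -0.00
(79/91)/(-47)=-79/4277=-0.02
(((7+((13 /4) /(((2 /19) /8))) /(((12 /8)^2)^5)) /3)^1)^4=197062343233066858884481 /984770902183611232881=200.11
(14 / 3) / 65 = 14 / 195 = 0.07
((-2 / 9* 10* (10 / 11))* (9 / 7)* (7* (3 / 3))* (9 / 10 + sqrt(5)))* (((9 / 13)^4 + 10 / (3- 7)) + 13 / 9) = 4245610 / 314171 + 42456100* sqrt(5) / 2827539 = 47.09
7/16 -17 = -16.56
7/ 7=1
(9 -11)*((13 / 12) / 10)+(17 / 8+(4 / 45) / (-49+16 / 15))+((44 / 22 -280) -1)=-23907629 / 86280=-277.09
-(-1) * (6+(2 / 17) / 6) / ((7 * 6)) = 307 / 2142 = 0.14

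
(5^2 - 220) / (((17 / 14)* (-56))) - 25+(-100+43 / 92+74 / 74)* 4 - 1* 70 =-760515 / 1564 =-486.26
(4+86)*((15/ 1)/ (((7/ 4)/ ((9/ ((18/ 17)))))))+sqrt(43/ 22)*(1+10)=sqrt(946)/ 2+45900/ 7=6572.52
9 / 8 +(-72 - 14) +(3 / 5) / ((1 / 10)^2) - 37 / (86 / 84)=-20989 / 344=-61.01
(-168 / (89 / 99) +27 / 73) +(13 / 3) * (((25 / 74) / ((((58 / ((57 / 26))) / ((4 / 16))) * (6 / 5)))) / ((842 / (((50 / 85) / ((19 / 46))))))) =-893323712933273 / 4789771979232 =-186.51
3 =3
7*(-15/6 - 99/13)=-1841/26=-70.81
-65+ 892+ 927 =1754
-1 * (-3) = 3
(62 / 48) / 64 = 0.02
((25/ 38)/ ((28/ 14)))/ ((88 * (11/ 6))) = 75/ 36784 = 0.00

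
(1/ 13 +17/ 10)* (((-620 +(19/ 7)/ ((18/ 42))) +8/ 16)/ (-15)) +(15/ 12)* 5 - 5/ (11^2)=1431043/ 18150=78.85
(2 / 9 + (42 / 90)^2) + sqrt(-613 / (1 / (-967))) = 11 / 25 + sqrt(592771) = 770.36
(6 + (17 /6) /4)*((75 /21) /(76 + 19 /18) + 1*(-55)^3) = -37152691775 /33288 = -1116098.65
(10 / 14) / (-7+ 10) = 5 / 21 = 0.24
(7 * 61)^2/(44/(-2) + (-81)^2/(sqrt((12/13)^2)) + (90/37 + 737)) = 26984692/1158127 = 23.30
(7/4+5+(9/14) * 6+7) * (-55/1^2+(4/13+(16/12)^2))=-3052163/3276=-931.67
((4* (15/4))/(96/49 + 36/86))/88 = 2107/29392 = 0.07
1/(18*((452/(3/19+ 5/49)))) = 121/3787308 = 0.00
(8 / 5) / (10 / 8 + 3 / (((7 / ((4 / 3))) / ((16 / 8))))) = 224 / 335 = 0.67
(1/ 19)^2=1/ 361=0.00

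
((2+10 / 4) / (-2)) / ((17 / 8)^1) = -18 / 17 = -1.06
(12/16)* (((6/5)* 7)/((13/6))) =189/65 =2.91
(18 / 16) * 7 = 63 / 8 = 7.88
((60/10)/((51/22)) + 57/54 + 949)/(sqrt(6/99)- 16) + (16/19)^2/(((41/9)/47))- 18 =-5460985846/77749653- 291509* sqrt(66)/2584476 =-71.15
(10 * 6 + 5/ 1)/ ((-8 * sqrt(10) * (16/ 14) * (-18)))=91 * sqrt(10)/ 2304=0.12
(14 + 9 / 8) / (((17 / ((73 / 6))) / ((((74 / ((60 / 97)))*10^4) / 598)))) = 21655.54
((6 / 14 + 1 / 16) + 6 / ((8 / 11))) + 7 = 1763 / 112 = 15.74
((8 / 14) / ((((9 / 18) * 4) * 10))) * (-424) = -424 / 35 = -12.11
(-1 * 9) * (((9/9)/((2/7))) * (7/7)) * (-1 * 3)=94.50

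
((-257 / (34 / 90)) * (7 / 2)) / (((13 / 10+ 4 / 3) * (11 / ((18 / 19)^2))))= -73.77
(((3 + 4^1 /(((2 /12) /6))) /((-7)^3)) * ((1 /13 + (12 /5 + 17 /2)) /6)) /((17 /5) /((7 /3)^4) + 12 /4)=-489461 /1944384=-0.25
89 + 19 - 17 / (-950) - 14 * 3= 62717 / 950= 66.02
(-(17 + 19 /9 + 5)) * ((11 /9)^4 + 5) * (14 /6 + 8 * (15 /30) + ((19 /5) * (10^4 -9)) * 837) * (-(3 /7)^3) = 436148652.88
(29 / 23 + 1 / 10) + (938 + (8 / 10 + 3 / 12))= 432589 / 460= 940.41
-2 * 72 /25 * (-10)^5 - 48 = 575952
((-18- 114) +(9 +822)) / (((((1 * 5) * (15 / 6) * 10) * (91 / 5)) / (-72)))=-50328 / 2275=-22.12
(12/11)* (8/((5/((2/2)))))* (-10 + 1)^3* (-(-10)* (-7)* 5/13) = 4898880/143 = 34257.90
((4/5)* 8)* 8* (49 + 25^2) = 172544/5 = 34508.80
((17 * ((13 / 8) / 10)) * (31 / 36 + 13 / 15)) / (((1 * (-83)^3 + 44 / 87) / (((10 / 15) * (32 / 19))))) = -1993199 / 212661691875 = -0.00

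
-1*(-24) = 24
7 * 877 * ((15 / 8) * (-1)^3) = -92085 / 8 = -11510.62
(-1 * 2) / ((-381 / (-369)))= -1.94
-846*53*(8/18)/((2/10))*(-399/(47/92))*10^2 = 7782096000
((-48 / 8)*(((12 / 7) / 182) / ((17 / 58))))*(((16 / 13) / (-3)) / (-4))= -2784 / 140777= -0.02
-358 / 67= -5.34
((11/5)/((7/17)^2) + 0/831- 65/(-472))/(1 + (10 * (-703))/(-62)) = 15669601/136686480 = 0.11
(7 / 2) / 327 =7 / 654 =0.01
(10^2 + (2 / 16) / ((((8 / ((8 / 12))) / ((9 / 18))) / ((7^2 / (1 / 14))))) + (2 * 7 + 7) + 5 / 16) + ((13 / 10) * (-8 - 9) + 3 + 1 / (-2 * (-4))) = 50837 / 480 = 105.91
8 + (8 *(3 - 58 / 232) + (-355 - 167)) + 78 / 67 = -32886 / 67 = -490.84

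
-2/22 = -1/11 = -0.09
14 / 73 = 0.19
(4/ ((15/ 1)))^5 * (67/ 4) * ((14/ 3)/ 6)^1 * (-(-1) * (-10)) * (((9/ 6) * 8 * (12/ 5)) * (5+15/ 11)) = -32.20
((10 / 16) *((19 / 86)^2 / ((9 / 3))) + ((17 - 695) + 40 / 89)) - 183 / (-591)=-2107662386695 / 3112177632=-677.23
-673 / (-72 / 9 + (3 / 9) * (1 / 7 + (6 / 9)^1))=42399 / 487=87.06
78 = 78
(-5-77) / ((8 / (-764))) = 7831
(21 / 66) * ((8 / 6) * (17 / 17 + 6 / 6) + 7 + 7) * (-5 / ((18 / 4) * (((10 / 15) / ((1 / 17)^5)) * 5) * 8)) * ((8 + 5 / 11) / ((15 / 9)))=-1085 / 1374421576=-0.00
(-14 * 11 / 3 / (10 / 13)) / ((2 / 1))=-1001 / 30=-33.37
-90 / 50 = -9 / 5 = -1.80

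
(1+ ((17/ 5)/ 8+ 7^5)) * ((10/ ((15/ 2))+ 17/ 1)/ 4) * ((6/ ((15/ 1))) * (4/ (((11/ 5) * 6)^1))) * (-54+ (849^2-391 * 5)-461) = 6707784854.82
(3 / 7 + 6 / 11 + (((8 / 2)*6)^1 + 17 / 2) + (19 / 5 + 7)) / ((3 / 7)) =34091 / 330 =103.31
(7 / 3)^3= 343 / 27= 12.70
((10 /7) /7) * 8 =80 /49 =1.63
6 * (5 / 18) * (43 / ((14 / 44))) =4730 / 21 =225.24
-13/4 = -3.25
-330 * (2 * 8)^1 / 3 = -1760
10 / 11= 0.91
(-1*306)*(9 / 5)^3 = -1784.59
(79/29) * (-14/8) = -553/116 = -4.77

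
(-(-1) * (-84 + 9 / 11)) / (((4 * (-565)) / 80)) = 3660 / 1243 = 2.94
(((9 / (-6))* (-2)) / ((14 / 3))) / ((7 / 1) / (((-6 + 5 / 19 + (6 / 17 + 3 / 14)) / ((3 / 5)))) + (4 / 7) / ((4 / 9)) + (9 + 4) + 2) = 116885 / 2813368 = 0.04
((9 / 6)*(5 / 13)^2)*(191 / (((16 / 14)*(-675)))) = -1337 / 24336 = -0.05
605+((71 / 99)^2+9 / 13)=77238607 / 127413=606.21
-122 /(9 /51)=-2074 /3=-691.33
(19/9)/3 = 19/27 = 0.70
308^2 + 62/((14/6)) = 664234/7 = 94890.57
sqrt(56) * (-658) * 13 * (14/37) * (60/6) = -2395120 * sqrt(14)/37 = -242208.61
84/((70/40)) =48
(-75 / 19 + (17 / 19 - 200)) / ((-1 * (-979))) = -3858 / 18601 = -0.21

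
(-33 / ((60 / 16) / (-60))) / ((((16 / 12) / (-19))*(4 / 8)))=-15048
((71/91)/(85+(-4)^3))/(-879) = -71/1679769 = -0.00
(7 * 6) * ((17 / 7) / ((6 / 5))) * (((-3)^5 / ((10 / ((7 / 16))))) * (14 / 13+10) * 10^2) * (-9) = 117113850 / 13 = 9008757.69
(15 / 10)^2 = 9 / 4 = 2.25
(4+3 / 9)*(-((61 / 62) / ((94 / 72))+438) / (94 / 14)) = -19391008 / 68479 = -283.17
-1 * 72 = -72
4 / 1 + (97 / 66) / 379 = 100153 / 25014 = 4.00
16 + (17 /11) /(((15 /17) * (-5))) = 12911 /825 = 15.65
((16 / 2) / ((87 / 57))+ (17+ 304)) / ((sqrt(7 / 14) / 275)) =2601775*sqrt(2) / 29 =126878.12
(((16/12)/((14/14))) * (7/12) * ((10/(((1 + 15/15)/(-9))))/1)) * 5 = -175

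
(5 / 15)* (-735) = -245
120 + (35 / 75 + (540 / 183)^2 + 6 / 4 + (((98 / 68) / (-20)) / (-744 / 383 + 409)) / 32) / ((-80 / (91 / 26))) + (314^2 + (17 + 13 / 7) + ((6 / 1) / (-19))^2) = 1511779316818982916309581 / 15311562541926604800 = 98734.49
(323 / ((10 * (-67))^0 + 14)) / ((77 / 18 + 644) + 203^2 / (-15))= -1938 / 188909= -0.01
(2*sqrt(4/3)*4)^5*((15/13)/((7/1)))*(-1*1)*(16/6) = -41943040*sqrt(3)/2457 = -29567.55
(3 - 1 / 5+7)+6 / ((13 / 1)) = 10.26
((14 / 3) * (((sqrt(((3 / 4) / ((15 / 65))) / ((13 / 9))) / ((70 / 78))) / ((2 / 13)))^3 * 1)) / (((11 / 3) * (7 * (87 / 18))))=10556231283 / 218834000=48.24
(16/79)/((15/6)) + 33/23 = 13771/9085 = 1.52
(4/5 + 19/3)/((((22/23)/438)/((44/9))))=15969.16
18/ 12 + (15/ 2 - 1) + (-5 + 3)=6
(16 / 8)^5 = 32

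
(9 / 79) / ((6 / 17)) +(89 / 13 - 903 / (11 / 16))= -29514217 / 22594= -1306.29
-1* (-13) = 13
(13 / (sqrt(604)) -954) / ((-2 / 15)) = 7155 -195 * sqrt(151) / 604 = 7151.03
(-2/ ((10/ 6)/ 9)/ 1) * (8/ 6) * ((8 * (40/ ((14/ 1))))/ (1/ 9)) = -20736/ 7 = -2962.29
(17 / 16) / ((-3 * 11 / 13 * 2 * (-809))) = 221 / 854304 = 0.00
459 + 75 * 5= 834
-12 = -12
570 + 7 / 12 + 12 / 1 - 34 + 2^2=6631 / 12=552.58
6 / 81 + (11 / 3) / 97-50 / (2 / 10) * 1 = -654457 / 2619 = -249.89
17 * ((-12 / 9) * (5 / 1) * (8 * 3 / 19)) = -143.16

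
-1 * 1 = -1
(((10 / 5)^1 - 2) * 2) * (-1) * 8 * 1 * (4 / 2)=0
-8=-8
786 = 786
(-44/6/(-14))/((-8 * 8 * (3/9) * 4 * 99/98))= -7/1152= -0.01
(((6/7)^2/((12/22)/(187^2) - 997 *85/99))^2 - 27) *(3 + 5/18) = -3732157757021438266032921/42171275241194480401202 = -88.50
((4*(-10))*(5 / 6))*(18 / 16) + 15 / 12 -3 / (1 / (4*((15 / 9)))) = -225 / 4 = -56.25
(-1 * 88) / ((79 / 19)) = -1672 / 79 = -21.16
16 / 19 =0.84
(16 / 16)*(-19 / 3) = -19 / 3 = -6.33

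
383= 383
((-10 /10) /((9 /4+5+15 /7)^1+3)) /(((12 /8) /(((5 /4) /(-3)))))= 0.02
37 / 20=1.85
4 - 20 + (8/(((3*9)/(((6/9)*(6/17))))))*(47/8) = -7156/459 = -15.59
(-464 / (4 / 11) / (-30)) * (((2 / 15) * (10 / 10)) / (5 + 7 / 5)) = 319 / 360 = 0.89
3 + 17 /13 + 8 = 160 /13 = 12.31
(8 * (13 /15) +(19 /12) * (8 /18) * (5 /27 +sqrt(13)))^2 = 978386 * sqrt(13) /98415 +748437934 /13286025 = 92.18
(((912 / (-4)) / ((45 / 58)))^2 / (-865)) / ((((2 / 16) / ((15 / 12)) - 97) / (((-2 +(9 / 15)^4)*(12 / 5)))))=-9563878912 / 2067890625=-4.62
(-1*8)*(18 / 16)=-9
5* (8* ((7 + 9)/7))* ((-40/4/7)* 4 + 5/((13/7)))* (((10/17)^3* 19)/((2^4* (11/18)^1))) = -342000000/3129581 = -109.28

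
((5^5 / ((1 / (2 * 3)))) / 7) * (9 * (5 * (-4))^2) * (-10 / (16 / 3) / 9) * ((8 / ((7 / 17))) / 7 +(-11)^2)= -85289062500 / 343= -248656158.89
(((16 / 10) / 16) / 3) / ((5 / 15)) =1 / 10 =0.10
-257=-257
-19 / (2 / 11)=-104.50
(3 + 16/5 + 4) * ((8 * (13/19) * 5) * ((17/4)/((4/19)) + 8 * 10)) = 1062789/38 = 27968.13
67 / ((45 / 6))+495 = 7559 / 15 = 503.93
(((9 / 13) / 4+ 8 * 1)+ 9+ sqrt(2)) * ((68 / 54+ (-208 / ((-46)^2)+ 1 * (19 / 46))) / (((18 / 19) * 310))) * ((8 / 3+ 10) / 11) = 16231643 * sqrt(2) / 2630071620+ 14494857199 / 136763724240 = 0.11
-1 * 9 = -9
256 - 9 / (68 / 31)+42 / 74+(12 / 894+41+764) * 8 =2508938165 / 374884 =6692.57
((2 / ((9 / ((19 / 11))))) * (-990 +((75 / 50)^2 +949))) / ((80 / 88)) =-589 / 36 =-16.36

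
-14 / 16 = -7 / 8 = -0.88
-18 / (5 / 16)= -288 / 5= -57.60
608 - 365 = 243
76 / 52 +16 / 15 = 493 / 195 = 2.53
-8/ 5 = -1.60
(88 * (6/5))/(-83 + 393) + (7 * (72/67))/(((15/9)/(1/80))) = 8247/20770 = 0.40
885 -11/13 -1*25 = 11169/13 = 859.15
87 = 87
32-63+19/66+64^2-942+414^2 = 11518273/66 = 174519.29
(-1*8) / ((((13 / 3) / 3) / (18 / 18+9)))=-55.38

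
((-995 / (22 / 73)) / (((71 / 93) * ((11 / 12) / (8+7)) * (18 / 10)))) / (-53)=337752750 / 455323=741.79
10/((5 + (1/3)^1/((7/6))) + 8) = 70/93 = 0.75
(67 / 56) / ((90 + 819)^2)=67 / 46271736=0.00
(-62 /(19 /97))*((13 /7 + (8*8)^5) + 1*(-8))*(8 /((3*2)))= -60269844064200 /133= -453156722287.22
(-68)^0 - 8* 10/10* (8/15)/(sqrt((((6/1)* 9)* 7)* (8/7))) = 1 - 16* sqrt(3)/135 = 0.79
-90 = -90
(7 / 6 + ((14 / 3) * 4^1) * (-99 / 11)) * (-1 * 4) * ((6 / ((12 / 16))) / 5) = 16016 / 15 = 1067.73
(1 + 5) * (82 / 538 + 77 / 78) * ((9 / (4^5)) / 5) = 215199 / 17904640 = 0.01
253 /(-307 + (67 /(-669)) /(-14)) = -0.82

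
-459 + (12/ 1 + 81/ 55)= -24504/ 55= -445.53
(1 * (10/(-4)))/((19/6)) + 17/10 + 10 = 2073/190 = 10.91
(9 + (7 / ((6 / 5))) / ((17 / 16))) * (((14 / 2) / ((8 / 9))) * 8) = 15519 / 17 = 912.88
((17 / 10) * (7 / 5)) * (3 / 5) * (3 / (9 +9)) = 0.24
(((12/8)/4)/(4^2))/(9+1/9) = 27/10496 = 0.00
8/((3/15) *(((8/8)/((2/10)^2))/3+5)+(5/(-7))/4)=672/209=3.22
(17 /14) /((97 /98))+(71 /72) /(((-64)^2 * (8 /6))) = 46799591 /38141952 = 1.23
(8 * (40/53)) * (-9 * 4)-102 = -16926/53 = -319.36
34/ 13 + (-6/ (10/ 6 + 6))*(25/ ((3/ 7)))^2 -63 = -814305/ 299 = -2723.43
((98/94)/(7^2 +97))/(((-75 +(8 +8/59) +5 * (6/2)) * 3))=-2891/62993160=-0.00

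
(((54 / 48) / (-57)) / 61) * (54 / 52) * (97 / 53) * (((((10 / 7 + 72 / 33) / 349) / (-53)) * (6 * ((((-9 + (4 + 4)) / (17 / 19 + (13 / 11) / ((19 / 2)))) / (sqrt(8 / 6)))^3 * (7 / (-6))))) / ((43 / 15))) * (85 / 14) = 6758211841425 * sqrt(3) / 10720174750272018304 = 0.00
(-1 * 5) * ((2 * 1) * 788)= -7880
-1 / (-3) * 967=967 / 3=322.33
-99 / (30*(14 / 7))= -33 / 20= -1.65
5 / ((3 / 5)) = 25 / 3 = 8.33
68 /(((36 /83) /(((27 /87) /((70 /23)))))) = 32453 /2030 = 15.99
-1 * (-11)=11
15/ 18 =5/ 6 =0.83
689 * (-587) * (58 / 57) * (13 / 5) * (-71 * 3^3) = 2051190147.98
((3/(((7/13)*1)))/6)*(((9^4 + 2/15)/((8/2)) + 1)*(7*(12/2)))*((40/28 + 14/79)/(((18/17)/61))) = 49120032169/8295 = 5921643.42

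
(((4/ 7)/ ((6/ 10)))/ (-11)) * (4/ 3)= -80/ 693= -0.12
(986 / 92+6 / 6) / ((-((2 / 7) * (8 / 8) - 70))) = 3773 / 22448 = 0.17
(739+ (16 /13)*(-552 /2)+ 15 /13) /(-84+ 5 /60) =-3288 /689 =-4.77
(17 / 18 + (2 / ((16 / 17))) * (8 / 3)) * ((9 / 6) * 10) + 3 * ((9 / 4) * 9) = 1919 / 12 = 159.92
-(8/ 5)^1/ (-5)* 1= 8/ 25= 0.32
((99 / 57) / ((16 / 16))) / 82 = 33 / 1558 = 0.02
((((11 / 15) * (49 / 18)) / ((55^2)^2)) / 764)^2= 0.00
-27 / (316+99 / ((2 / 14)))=-27 / 1009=-0.03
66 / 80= 33 / 40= 0.82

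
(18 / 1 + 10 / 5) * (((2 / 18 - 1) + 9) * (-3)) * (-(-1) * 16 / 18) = -11680 / 27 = -432.59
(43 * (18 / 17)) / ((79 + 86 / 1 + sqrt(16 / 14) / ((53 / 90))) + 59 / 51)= 2249427537 / 8208171229 -6568290 * sqrt(14) / 8208171229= 0.27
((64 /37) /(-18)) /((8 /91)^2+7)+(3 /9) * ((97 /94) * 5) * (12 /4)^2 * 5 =140559540577 /1816486362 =77.38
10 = 10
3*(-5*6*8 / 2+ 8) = -336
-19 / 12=-1.58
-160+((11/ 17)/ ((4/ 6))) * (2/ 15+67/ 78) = -702943/ 4420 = -159.04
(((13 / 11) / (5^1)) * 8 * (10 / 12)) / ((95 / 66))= 104 / 95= 1.09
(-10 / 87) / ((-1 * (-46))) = -5 / 2001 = -0.00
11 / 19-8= -141 / 19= -7.42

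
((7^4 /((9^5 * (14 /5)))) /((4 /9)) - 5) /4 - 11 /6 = -645637 /209952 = -3.08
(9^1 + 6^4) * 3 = 3915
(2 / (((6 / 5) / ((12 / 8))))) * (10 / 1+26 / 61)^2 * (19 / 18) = 1067420 / 3721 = 286.86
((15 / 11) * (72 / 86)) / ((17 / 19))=10260 / 8041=1.28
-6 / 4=-3 / 2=-1.50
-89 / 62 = -1.44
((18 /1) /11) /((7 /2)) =36 /77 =0.47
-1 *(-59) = 59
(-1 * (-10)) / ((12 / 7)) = 35 / 6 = 5.83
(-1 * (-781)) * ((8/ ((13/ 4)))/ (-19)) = -24992/ 247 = -101.18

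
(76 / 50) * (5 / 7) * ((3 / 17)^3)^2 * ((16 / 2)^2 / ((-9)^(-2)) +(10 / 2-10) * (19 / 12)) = 286775721 / 1689629830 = 0.17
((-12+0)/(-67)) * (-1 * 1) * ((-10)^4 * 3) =-360000/67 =-5373.13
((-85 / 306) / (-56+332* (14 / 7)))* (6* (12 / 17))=-5 / 2584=-0.00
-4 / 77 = -0.05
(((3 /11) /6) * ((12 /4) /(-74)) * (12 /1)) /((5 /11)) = -9 /185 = -0.05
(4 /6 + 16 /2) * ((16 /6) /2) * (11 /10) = 572 /45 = 12.71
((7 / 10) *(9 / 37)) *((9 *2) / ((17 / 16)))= 9072 / 3145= 2.88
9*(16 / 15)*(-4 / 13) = -192 / 65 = -2.95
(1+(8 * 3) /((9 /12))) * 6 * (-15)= -2970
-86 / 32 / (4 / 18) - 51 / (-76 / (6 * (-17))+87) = -1815057 / 143200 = -12.67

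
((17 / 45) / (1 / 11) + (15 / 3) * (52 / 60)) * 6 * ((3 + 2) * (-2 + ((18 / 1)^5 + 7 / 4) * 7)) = 10105417495 / 3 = 3368472498.33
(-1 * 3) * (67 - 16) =-153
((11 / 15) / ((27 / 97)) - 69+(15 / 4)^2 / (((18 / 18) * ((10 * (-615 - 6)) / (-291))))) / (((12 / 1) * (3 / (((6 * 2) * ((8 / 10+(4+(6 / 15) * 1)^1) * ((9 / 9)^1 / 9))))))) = -254615179 / 20120400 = -12.65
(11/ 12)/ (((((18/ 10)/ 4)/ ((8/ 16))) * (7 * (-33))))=-0.00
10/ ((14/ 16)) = 80/ 7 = 11.43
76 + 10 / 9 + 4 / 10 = 3488 / 45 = 77.51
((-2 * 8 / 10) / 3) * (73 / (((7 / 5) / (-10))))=5840 / 21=278.10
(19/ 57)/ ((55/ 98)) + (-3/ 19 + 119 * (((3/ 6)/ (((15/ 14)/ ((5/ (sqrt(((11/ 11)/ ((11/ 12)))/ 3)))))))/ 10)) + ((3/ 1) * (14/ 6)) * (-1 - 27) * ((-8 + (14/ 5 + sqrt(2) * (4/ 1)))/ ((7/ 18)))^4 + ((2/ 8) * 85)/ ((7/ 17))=-4572403809328907/ 76807500 + 833 * sqrt(11)/ 60 + 257827774464 * sqrt(2)/ 6125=-275.22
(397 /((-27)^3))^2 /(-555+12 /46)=-3625007 /4943098019151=-0.00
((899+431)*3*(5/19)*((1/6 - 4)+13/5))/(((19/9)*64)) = -9.58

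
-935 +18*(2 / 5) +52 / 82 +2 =-189659 / 205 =-925.17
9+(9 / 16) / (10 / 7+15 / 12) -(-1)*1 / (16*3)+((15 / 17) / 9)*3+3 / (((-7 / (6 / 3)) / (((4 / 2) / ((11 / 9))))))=12758593 / 1570800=8.12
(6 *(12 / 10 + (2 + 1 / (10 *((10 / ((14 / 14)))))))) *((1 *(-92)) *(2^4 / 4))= -177192 / 25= -7087.68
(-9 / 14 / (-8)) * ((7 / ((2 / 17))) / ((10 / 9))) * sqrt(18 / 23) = 4131 * sqrt(46) / 7360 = 3.81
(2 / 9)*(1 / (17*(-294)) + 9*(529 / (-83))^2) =12587800973 / 154940499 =81.24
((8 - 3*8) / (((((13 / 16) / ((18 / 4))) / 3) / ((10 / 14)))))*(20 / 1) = -345600 / 91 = -3797.80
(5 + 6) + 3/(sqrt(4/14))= 3 * sqrt(14)/2 + 11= 16.61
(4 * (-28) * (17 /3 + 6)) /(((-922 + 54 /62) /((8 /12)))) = 48608 /51399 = 0.95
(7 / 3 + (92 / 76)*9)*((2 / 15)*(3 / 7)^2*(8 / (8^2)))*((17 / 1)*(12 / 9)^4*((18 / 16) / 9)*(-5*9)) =-102544 / 8379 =-12.24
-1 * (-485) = 485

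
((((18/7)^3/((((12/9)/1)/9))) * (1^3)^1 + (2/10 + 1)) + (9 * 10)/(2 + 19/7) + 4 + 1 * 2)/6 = 443518/18865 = 23.51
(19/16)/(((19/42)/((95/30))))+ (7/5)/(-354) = 117649/14160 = 8.31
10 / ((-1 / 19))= -190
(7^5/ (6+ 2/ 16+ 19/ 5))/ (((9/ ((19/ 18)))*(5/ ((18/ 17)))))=2554664/ 60741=42.06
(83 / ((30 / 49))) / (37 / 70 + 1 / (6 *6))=170814 / 701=243.67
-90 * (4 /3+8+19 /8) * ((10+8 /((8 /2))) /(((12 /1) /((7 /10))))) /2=-5901 /16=-368.81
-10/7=-1.43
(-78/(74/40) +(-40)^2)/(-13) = -57640/481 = -119.83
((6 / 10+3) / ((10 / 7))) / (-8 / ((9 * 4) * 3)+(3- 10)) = -0.36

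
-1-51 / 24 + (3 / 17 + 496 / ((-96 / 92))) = -195139 / 408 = -478.28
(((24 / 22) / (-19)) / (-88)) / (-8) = -3 / 36784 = -0.00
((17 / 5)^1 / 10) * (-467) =-7939 / 50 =-158.78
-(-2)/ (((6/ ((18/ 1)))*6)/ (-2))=-2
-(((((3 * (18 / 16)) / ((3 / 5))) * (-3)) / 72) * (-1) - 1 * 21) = 20.77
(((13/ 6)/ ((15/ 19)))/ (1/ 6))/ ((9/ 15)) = 247/ 9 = 27.44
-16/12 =-4/3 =-1.33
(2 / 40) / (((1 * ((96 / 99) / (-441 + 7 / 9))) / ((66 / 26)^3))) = -261034389 / 703040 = -371.29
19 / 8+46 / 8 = 65 / 8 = 8.12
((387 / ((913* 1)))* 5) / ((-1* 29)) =-0.07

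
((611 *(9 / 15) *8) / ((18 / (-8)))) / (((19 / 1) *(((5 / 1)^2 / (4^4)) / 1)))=-5005312 / 7125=-702.50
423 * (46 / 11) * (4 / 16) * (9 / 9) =9729 / 22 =442.23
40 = 40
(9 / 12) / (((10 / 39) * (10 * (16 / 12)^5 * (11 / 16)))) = 28431 / 281600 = 0.10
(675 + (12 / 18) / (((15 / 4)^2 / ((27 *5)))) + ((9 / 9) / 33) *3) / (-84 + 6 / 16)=-99952 / 12265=-8.15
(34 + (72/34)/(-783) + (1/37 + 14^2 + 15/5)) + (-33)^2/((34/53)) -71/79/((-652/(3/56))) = 304734159173071/157845647904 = 1930.58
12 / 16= 3 / 4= 0.75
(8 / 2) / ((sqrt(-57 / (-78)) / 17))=68 * sqrt(494) / 19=79.55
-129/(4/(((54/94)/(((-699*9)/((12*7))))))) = 2709/10951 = 0.25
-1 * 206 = -206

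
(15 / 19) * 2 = 30 / 19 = 1.58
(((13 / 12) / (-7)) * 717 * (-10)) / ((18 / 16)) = 62140 / 63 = 986.35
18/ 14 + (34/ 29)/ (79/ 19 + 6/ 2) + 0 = 1177/ 812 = 1.45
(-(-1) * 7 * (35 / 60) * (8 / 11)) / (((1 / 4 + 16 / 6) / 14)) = 784 / 55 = 14.25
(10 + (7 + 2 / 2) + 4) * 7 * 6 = 924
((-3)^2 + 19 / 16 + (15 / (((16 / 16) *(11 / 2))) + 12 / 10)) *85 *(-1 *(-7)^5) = 3548915699 / 176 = 20164293.74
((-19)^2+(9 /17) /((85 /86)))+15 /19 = 9947636 /27455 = 362.33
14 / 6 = 7 / 3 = 2.33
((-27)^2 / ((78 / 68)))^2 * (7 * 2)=955649016 / 169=5654727.91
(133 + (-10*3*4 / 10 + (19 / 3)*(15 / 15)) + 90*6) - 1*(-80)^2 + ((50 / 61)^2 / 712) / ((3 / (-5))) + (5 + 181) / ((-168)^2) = -8930449100177 / 1557818976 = -5732.66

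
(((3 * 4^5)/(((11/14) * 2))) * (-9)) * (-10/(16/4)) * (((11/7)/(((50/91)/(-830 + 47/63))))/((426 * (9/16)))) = -1390917632/3195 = -435341.98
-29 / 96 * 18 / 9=-29 / 48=-0.60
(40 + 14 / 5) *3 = 642 / 5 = 128.40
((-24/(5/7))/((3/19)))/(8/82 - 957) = 0.22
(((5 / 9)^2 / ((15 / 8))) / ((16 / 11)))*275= 31.12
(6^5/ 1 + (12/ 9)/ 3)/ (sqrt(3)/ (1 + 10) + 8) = 67748384/ 69669 - 769868 * sqrt(3)/ 69669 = 953.29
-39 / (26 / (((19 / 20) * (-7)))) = 399 / 40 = 9.98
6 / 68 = 3 / 34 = 0.09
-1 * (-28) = 28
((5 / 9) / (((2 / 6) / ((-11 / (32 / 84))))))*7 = -2695 / 8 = -336.88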